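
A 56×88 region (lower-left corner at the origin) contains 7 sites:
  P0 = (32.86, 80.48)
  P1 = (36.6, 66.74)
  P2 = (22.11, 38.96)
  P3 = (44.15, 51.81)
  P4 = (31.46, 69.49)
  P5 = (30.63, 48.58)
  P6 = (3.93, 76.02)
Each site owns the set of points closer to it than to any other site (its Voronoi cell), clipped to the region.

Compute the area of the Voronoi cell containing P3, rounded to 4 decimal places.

Area of P3's cell: 727.3528

1. box [0,56]×[0,88]: [(0, 0) (56, 0) (56, 88) (0, 88)]
2. ⊥bis P3·P0 via (38.505,66.145): [(0, 50.9821) (0, 0) (56, 0) (56, 73.0344)]  |A|=3472.4604
3. ⊥bis P3·P1 via (40.375,59.275): [(0, 38.8576) (0, 0) (56, 0) (56, 67.1765)]  |A|=2968.9546
4. ⊥bis P3·P2 via (33.13,45.385): [(28.5254, 53.2827) (56, 6.1589) (56, 67.1765)]  |A|=838.2164
5. ⊥bis P3·P4 via (37.805,60.65): [(28.5254, 53.2827) (56, 6.1589) (56, 67.1765)]  |A|=838.2164
6. ⊥bis P3·P5 via (37.39,50.195): [(35.7763, 56.9495) (42.2944, 29.6665) (56, 6.1589) (56, 67.1765)]  |A|=727.3528
7. ⊥bis P3·P6 via (24.04,63.915): [(35.7763, 56.9495) (42.2944, 29.6665) (56, 6.1589) (56, 67.1765)]  |A|=727.3528
8. canonical 4-gon: [(35.7763, 56.9495) (42.2944, 29.6665) (56, 6.1589) (56, 67.1765)]
9. shoelace: 727.3528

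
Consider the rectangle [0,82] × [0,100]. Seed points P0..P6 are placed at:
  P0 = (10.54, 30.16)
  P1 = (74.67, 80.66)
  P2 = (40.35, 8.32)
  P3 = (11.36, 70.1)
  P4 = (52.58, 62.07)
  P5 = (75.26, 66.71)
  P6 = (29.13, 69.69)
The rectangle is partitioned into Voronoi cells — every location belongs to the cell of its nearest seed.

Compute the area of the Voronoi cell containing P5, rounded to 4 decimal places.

Area of P5's cell: 715.5034

1. box [0,82]×[0,100]: [(0, 0) (82, 0) (82, 100) (0, 100)]
2. ⊥bis P5·P0 via (42.9,48.435): [(70.2532, 0) (82, 0) (82, 100) (13.7792, 100)]  |A|=3998.3819
3. ⊥bis P5·P1 via (74.965,73.685): [(29.721, 71.7715) (70.2532, 0) (82, 0) (82, 73.9825)]  |A|=2355.4103
4. ⊥bis P5·P2 via (57.805,37.515): [(29.721, 71.7715) (44.6126, 45.4024) (82, 23.0494) (82, 73.9825)]  |A|=1657.866
5. ⊥bis P5·P3 via (43.31,68.405): [(43.5196, 72.355) (42.3063, 49.4862) (44.6126, 45.4024) (82, 23.0494) (82, 73.9825)]  |A|=1500.4412
6. ⊥bis P5·P4 via (63.92,64.39): [(62.1294, 73.1421) (71.0367, 29.6041) (82, 23.0494) (82, 73.9825)]  |A|=715.5034
7. ⊥bis P5·P6 via (52.195,68.2): [(62.1294, 73.1421) (71.0367, 29.6041) (82, 23.0494) (82, 73.9825)]  |A|=715.5034
8. canonical 4-gon: [(62.1294, 73.1421) (71.0367, 29.6041) (82, 23.0494) (82, 73.9825)]
9. shoelace: 715.5034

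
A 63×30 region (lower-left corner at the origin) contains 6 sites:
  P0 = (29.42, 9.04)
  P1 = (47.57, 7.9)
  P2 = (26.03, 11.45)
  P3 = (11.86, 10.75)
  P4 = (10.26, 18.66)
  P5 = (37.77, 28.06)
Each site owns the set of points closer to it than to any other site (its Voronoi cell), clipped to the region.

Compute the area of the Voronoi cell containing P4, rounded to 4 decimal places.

Area of P4's cell: 329.0488

1. box [0,63]×[0,30]: [(0, 0) (63, 0) (63, 30) (0, 30)]
2. ⊥bis P4·P0 via (19.84,13.85): [(0, 0) (12.8861, 0) (27.9487, 30) (0, 30)]  |A|=612.522
3. ⊥bis P4·P1 via (28.915,13.28): [(0, 0) (12.8861, 0) (27.9487, 30) (0, 30)]  |A|=612.522
4. ⊥bis P4·P2 via (18.145,15.055): [(0, 0) (11.2619, 0) (24.9778, 30) (0, 30)]  |A|=543.5956
5. ⊥bis P4·P3 via (11.06,14.705): [(0, 12.4678) (18.6907, 16.2485) (24.9778, 30) (0, 30)]  |A|=335.5852
6. ⊥bis P4·P5 via (24.015,23.36): [(0, 12.4678) (18.6907, 16.2485) (23.1284, 25.9548) (21.7462, 30) (0, 30)]  |A|=329.0488
7. canonical 5-gon: [(0, 12.4678) (18.6907, 16.2485) (23.1284, 25.9548) (21.7462, 30) (0, 30)]
8. shoelace: 329.0488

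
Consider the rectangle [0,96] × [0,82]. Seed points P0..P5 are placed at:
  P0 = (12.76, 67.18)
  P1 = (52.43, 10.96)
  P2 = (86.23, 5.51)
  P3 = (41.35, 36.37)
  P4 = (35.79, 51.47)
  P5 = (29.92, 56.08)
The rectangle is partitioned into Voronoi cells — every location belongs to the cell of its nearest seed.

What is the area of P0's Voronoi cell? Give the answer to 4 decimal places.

1. box [0,96]×[0,82]: [(0, 0) (96, 0) (96, 82) (0, 82)]
2. ⊥bis P0·P1 via (32.595,39.07): [(0, 16.0703) (93.435, 82) (0, 82)]  |A|=3080.0727
3. ⊥bis P0·P2 via (49.495,36.345): [(0, 16.0703) (79.6564, 72.2775) (87.8174, 82) (0, 82)]  |A|=3052.7637
4. ⊥bis P0·P3 via (27.055,51.775): [(0, 26.6694) (59.627, 82) (0, 82)]  |A|=1649.5966
5. ⊥bis P0·P4 via (24.275,59.325): [(0, 26.6694) (5.4466, 31.7236) (39.7428, 82) (0, 82)]  |A|=1149.7452
6. ⊥bis P0·P5 via (21.34,61.63): [(0, 28.6395) (34.5164, 82) (0, 82)]  |A|=920.9059
7. canonical 3-gon: [(0, 28.6395) (34.5164, 82) (0, 82)]
8. shoelace: 920.9059

Area of P0's cell: 920.9059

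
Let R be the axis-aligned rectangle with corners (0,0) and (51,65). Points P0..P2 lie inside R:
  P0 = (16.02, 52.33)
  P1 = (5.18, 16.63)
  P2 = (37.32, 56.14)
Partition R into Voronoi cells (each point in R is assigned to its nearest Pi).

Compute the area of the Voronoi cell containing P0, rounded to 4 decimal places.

Area of P0's cell: 883.1450

1. box [0,51]×[0,65]: [(0, 0) (51, 0) (51, 65) (0, 65)]
2. ⊥bis P0·P1 via (10.6,34.48): [(0, 37.6986) (51, 22.2129) (51, 65) (0, 65)]  |A|=1787.2571
3. ⊥bis P0·P2 via (26.67,54.235): [(0, 37.6986) (31.3295, 28.1857) (24.7444, 65) (0, 65)]  |A|=883.145
4. canonical 4-gon: [(0, 37.6986) (31.3295, 28.1857) (24.7444, 65) (0, 65)]
5. shoelace: 883.145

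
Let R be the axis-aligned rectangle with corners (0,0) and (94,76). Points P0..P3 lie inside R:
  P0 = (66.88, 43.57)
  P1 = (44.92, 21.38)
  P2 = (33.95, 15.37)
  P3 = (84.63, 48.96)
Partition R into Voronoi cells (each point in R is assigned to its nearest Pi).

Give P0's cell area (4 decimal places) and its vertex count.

Area of P0's cell: 2124.0201 (4 vertices)

1. box [0,94]×[0,76]: [(0, 0) (94, 0) (94, 76) (0, 76)]
2. ⊥bis P0·P1 via (55.9,32.475): [(88.7151, 0) (94, 0) (94, 76) (11.9191, 76)]  |A|=3319.8979
3. ⊥bis P0·P2 via (50.415,29.47): [(88.7151, 0) (94, 0) (94, 76) (11.9191, 76)]  |A|=3319.8979
4. ⊥bis P0·P3 via (75.755,46.265): [(88.7151, 0) (89.8039, 0) (66.7256, 76) (11.9191, 76)]  |A|=2124.0201
5. canonical 4-gon: [(88.7151, 0) (89.8039, 0) (66.7256, 76) (11.9191, 76)]
6. shoelace: 2124.0201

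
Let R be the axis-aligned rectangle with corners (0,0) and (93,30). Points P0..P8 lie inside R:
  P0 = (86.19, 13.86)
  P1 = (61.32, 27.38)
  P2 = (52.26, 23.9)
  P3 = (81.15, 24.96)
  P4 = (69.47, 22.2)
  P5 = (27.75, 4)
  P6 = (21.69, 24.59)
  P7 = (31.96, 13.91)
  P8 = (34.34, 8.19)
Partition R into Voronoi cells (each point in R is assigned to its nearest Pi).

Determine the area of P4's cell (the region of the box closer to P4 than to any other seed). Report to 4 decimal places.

Area of P4's cell: 371.6589

1. box [0,93]×[0,30]: [(0, 0) (93, 0) (93, 30) (0, 30)]
2. ⊥bis P4·P0 via (77.83,18.03): [(0, 0) (68.8366, 0) (83.8007, 30) (0, 30)]  |A|=2289.5587
3. ⊥bis P4·P1 via (65.395,24.79): [(49.6389, 0) (68.8366, 0) (83.8007, 30) (68.7064, 30)]  |A|=514.3794
4. ⊥bis P4·P2 via (60.865,23.05): [(60.2349, 16.6713) (58.5881, 0) (68.8366, 0) (83.8007, 30) (68.7064, 30)]  |A|=439.7816
5. ⊥bis P4·P3 via (75.31,23.58): [(60.2349, 16.6713) (58.5881, 0) (68.8366, 0) (77.01, 16.386) (73.7929, 30) (68.7064, 30)]  |A|=371.6589
6. ⊥bis P4·P5 via (48.61,13.1): [(60.2349, 16.6713) (58.5881, 0) (68.8366, 0) (77.01, 16.386) (73.7929, 30) (68.7064, 30)]  |A|=371.6589
7. ⊥bis P4·P6 via (45.58,23.395): [(60.2349, 16.6713) (58.5881, 0) (68.8366, 0) (77.01, 16.386) (73.7929, 30) (68.7064, 30)]  |A|=371.6589
8. ⊥bis P4·P7 via (50.715,18.055): [(60.2349, 16.6713) (58.5881, 0) (68.8366, 0) (77.01, 16.386) (73.7929, 30) (68.7064, 30)]  |A|=371.6589
9. ⊥bis P4·P8 via (51.905,15.195): [(60.2349, 16.6713) (58.5881, 0) (68.8366, 0) (77.01, 16.386) (73.7929, 30) (68.7064, 30)]  |A|=371.6589
10. canonical 6-gon: [(60.2349, 16.6713) (58.5881, 0) (68.8366, 0) (77.01, 16.386) (73.7929, 30) (68.7064, 30)]
11. shoelace: 371.6589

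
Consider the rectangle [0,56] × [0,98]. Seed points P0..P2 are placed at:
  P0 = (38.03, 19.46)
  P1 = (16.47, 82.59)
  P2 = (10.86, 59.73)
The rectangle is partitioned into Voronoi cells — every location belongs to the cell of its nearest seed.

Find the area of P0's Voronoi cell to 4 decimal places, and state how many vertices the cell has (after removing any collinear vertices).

Area of P0's cell: 2351.6359 (5 vertices)

1. box [0,56]×[0,98]: [(0, 0) (56, 0) (56, 98) (0, 98)]
2. ⊥bis P0·P1 via (27.25,51.025): [(0, 41.7186) (0, 0) (56, 0) (56, 60.8436)]  |A|=2871.7437
3. ⊥bis P0·P2 via (24.445,39.595): [(55.8757, 60.8012) (0, 23.1021) (0, 0) (56, 0) (56, 60.8436)]  |A|=2351.6359
4. canonical 5-gon: [(55.8757, 60.8012) (0, 23.1021) (0, 0) (56, 0) (56, 60.8436)]
5. shoelace: 2351.6359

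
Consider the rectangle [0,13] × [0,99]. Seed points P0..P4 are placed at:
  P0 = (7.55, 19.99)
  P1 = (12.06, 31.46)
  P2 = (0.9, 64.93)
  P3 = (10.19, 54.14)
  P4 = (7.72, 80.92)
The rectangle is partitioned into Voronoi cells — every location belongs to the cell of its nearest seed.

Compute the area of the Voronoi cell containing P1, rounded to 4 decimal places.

Area of P1's cell: 200.1238

1. box [0,13]×[0,99]: [(0, 0) (13, 0) (13, 99) (0, 99)]
2. ⊥bis P1·P0 via (9.805,25.725): [(0, 29.5803) (13, 24.4687) (13, 99) (0, 99)]  |A|=935.6812
3. ⊥bis P1·P2 via (6.48,48.195): [(0, 46.0344) (0, 29.5803) (13, 24.4687) (13, 50.369)]  |A|=275.3029
4. ⊥bis P1·P3 via (11.125,42.8): [(0, 41.8827) (0, 29.5803) (13, 24.4687) (13, 42.9546)]  |A|=200.1238
5. ⊥bis P1·P4 via (9.89,56.19): [(0, 41.8827) (0, 29.5803) (13, 24.4687) (13, 42.9546)]  |A|=200.1238
6. canonical 4-gon: [(0, 41.8827) (0, 29.5803) (13, 24.4687) (13, 42.9546)]
7. shoelace: 200.1238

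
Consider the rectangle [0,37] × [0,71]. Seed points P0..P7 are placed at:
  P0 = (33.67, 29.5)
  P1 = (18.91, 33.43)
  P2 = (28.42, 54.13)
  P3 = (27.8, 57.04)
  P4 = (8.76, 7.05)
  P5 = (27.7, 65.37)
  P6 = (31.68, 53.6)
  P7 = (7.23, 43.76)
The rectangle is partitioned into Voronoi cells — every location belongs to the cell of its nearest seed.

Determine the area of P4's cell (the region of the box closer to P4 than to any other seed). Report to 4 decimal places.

Area of P4's cell: 605.1624

1. box [0,37]×[0,71]: [(0, 0) (37, 0) (37, 71) (0, 71)]
2. ⊥bis P4·P0 via (21.215,18.275): [(0, 41.8147) (0, 0) (37, 0) (37, 0.7603)]  |A|=787.6375
3. ⊥bis P4·P1 via (13.835,20.24): [(22.4216, 16.9362) (0, 25.5632) (0, 0) (37, 0) (37, 0.7603)]  |A|=605.4455
4. ⊥bis P4·P2 via (18.59,30.59): [(22.4216, 16.9362) (0, 25.5632) (0, 0) (37, 0) (37, 0.7603)]  |A|=605.4455
5. ⊥bis P4·P3 via (18.28,32.045): [(22.4216, 16.9362) (0, 25.5632) (0, 0) (37, 0) (37, 0.7603)]  |A|=605.4455
6. ⊥bis P4·P5 via (18.23,36.21): [(22.4216, 16.9362) (0, 25.5632) (0, 0) (37, 0) (37, 0.7603)]  |A|=605.4455
7. ⊥bis P4·P6 via (20.22,30.325): [(22.4216, 16.9362) (0, 25.5632) (0, 0) (37, 0) (37, 0.7603)]  |A|=605.4455
8. ⊥bis P4·P7 via (7.995,25.405): [(22.4216, 16.9362) (1.1523, 25.1198) (0, 25.0718) (0, 0) (37, 0) (37, 0.7603)]  |A|=605.1624
9. canonical 6-gon: [(22.4216, 16.9362) (1.1523, 25.1198) (0, 25.0718) (0, 0) (37, 0) (37, 0.7603)]
10. shoelace: 605.1624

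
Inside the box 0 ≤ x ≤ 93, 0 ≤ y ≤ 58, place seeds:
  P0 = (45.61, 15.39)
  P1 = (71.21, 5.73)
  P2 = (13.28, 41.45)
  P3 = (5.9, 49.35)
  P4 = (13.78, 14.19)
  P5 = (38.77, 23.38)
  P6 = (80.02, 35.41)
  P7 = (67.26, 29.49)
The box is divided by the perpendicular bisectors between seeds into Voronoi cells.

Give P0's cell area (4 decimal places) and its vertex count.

Area of P0's cell: 547.1124 (5 vertices)

1. box [0,93]×[0,58]: [(0, 0) (93, 0) (93, 58) (0, 58)]
2. ⊥bis P0·P1 via (58.41,10.56): [(0, 0) (54.4252, 0) (76.3112, 58) (0, 58)]  |A|=3791.3567
3. ⊥bis P0·P2 via (29.445,28.42): [(6.5367, 0) (54.4252, 0) (76.3112, 58) (53.2883, 58)]  |A|=2056.4307
4. ⊥bis P0·P3 via (25.755,32.37): [(6.5367, 0) (54.4252, 0) (76.3112, 58) (53.2883, 58)]  |A|=2056.4307
5. ⊥bis P0·P4 via (29.695,14.79): [(29.1929, 28.1073) (30.2526, 0) (54.4252, 0) (76.3112, 58) (53.2883, 58)]  |A|=1723.1362
6. ⊥bis P0·P5 via (42.19,19.385): [(29.9178, 8.8792) (30.2526, 0) (54.4252, 0) (71.0689, 44.1073)]  |A|=721.6858
7. ⊥bis P0·P6 via (62.815,25.4): [(58.2938, 33.171) (29.9178, 8.8792) (30.2526, 0) (54.4252, 0) (63.5397, 24.1543)]  |A|=635.4058
8. ⊥bis P0·P7 via (56.435,22.44): [(52.6133, 28.3081) (29.9178, 8.8792) (30.2526, 0) (54.4252, 0) (60.5238, 16.1618)]  |A|=547.1124
9. canonical 5-gon: [(52.6133, 28.3081) (29.9178, 8.8792) (30.2526, 0) (54.4252, 0) (60.5238, 16.1618)]
10. shoelace: 547.1124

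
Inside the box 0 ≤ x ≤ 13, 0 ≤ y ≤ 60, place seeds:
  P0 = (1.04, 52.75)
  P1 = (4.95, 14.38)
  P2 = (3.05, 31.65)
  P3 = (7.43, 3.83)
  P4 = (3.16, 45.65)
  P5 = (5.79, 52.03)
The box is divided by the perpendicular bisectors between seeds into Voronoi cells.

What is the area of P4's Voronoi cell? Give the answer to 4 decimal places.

1. box [0,13]×[0,60]: [(0, 0) (13, 0) (13, 60) (0, 60)]
2. ⊥bis P4·P0 via (2.1,49.2): [(0, 48.573) (0, 0) (13, 0) (13, 52.4546)]  |A|=656.6794
3. ⊥bis P4·P1 via (4.055,30.015): [(0, 48.573) (0, 29.7829) (13, 30.527) (13, 52.4546)]  |A|=264.665
4. ⊥bis P4·P2 via (3.105,38.65): [(0, 48.573) (0, 38.6744) (13, 38.5723) (13, 52.4546)]  |A|=154.5762
5. ⊥bis P4·P3 via (5.295,24.74): [(0, 48.573) (0, 38.6744) (13, 38.5723) (13, 52.4546)]  |A|=154.5762
6. ⊥bis P4·P5 via (4.475,48.84): [(2.9709, 49.46) (0, 48.573) (0, 38.6744) (13, 38.5723) (13, 45.3258)]  |A|=118.8281
7. canonical 5-gon: [(2.9709, 49.46) (0, 48.573) (0, 38.6744) (13, 38.5723) (13, 45.3258)]
8. shoelace: 118.8281

Area of P4's cell: 118.8281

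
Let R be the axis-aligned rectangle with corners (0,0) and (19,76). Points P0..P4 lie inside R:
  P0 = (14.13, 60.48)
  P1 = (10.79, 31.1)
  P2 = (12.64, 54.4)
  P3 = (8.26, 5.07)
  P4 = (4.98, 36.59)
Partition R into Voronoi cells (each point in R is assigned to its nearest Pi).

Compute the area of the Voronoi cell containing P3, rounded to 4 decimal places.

Area of P3's cell: 343.6612

1. box [0,19]×[0,76]: [(0, 0) (19, 0) (19, 76) (0, 76)]
2. ⊥bis P3·P0 via (11.195,32.775): [(0, 33.961) (0, 0) (19, 0) (19, 31.9482)]  |A|=626.1367
3. ⊥bis P3·P1 via (9.525,18.085): [(0, 19.0108) (0, 0) (19, 0) (19, 17.1641)]  |A|=343.6612
4. ⊥bis P3·P2 via (10.45,29.735): [(0, 19.0108) (0, 0) (19, 0) (19, 17.1641)]  |A|=343.6612
5. ⊥bis P3·P4 via (6.62,20.83): [(0, 19.0108) (0, 0) (19, 0) (19, 17.1641)]  |A|=343.6612
6. canonical 4-gon: [(0, 19.0108) (0, 0) (19, 0) (19, 17.1641)]
7. shoelace: 343.6612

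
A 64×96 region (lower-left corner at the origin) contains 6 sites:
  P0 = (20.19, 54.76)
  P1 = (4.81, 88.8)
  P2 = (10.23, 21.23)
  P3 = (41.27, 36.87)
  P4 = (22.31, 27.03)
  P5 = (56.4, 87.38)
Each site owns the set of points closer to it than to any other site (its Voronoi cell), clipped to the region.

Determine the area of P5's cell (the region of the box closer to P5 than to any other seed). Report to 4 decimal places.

Area of P5's cell: 1026.8871

1. box [0,64]×[0,96]: [(0, 0) (64, 0) (64, 96) (0, 96)]
2. ⊥bis P5·P0 via (38.295,71.07): [(64, 42.536) (64, 96) (15.8367, 96)]  |A|=1287.5017
3. ⊥bis P5·P1 via (30.605,88.09): [(30.3784, 79.8578) (64, 42.536) (64, 96) (30.8227, 96)]  |A|=1166.5481
4. ⊥bis P5·P2 via (33.315,54.305): [(30.3784, 79.8578) (64, 42.536) (64, 96) (30.8227, 96)]  |A|=1166.5481
5. ⊥bis P5·P3 via (48.835,62.125): [(30.3784, 79.8578) (45.4359, 63.1432) (64, 57.5824) (64, 96) (30.8227, 96)]  |A|=1026.8871
6. ⊥bis P5·P4 via (39.355,57.205): [(30.3784, 79.8578) (45.4359, 63.1432) (64, 57.5824) (64, 96) (30.8227, 96)]  |A|=1026.8871
7. canonical 5-gon: [(30.3784, 79.8578) (45.4359, 63.1432) (64, 57.5824) (64, 96) (30.8227, 96)]
8. shoelace: 1026.8871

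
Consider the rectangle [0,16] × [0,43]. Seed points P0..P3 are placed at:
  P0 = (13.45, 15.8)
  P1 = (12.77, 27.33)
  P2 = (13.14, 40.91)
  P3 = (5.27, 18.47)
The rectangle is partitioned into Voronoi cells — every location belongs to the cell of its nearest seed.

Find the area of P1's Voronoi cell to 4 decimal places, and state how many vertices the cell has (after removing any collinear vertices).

Area of P1's cell: 155.4376 (5 vertices)

1. box [0,16]×[0,43]: [(0, 0) (16, 0) (16, 43) (0, 43)]
2. ⊥bis P1·P0 via (13.11,21.565): [(0, 20.7918) (16, 21.7354) (16, 43) (0, 43)]  |A|=347.7819
3. ⊥bis P1·P2 via (12.955,34.12): [(0, 34.473) (0, 20.7918) (16, 21.7354) (16, 34.037)]  |A|=207.862
4. ⊥bis P1·P3 via (9.02,22.9): [(0, 34.473) (0, 30.5354) (10.7608, 21.4264) (16, 21.7354) (16, 34.037)]  |A|=155.4376
5. canonical 5-gon: [(0, 34.473) (0, 30.5354) (10.7608, 21.4264) (16, 21.7354) (16, 34.037)]
6. shoelace: 155.4376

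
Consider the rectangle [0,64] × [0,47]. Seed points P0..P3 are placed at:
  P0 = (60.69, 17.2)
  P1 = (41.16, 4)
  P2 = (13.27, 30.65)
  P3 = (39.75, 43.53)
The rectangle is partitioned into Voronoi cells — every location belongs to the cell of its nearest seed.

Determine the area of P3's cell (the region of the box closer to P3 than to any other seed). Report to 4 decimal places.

1. box [0,64]×[0,47]: [(0, 0) (64, 0) (64, 47) (0, 47)]
2. ⊥bis P3·P0 via (50.22,30.365): [(0, 0) (12.039, 0) (64, 41.3241) (64, 47) (0, 47)]  |A|=1934.3788
3. ⊥bis P3·P1 via (40.455,23.765): [(0, 22.322) (41.99, 23.8198) (64, 41.3241) (64, 47) (0, 47)]  |A|=1322.3456
4. ⊥bis P3·P2 via (26.51,37.09): [(33.1186, 23.5033) (41.99, 23.8198) (64, 41.3241) (64, 47) (21.6897, 47)]  |A|=658.8766
5. canonical 5-gon: [(33.1186, 23.5033) (41.99, 23.8198) (64, 41.3241) (64, 47) (21.6897, 47)]
6. shoelace: 658.8766

Area of P3's cell: 658.8766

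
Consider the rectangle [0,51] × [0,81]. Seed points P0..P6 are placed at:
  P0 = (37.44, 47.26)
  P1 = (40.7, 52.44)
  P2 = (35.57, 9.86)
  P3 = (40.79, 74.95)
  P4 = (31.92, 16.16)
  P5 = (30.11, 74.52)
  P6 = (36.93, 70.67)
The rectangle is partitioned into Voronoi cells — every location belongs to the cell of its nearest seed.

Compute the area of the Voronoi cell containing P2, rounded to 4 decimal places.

Area of P2's cell: 456.8100

1. box [0,51]×[0,81]: [(0, 0) (51, 0) (51, 81) (0, 81)]
2. ⊥bis P2·P0 via (36.505,28.56): [(0, 30.3853) (0, 0) (51, 0) (51, 27.8353)]  |A|=1484.6228
3. ⊥bis P2·P1 via (38.135,31.15): [(0, 30.3853) (0, 0) (51, 0) (51, 27.8353)]  |A|=1484.6228
4. ⊥bis P2·P3 via (38.18,42.405): [(0, 30.3853) (0, 0) (51, 0) (51, 27.8353)]  |A|=1484.6228
5. ⊥bis P2·P4 via (33.745,13.01): [(11.2894, 0) (51, 0) (51, 23.0069)]  |A|=456.81
6. ⊥bis P2·P5 via (32.84,42.19): [(11.2894, 0) (51, 0) (51, 23.0069)]  |A|=456.81
7. ⊥bis P2·P6 via (36.25,40.265): [(11.2894, 0) (51, 0) (51, 23.0069)]  |A|=456.81
8. canonical 3-gon: [(11.2894, 0) (51, 0) (51, 23.0069)]
9. shoelace: 456.81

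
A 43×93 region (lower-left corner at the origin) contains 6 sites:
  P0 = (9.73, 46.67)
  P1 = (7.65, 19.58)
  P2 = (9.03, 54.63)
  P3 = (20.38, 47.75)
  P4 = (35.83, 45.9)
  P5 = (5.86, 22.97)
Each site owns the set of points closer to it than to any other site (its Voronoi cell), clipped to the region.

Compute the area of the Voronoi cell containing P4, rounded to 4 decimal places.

1. box [0,43]×[0,93]: [(0, 0) (43, 0) (43, 93) (0, 93)]
2. ⊥bis P4·P0 via (22.78,46.285): [(21.4145, 0) (43, 0) (43, 93) (24.1582, 93)]  |A|=1879.8701
3. ⊥bis P4·P1 via (21.74,32.74): [(22.3608, 32.0753) (43, 9.9776) (43, 93) (24.1582, 93)]  |A|=1430.7243
4. ⊥bis P4·P2 via (22.43,50.265): [(22.944, 51.8428) (22.3608, 32.0753) (43, 9.9776) (43, 93) (36.3508, 93)]  |A|=1179.818
5. ⊥bis P4·P3 via (28.105,46.825): [(32.0549, 79.8124) (25.8868, 28.3001) (43, 9.9776) (43, 93) (36.3508, 93)]  |A|=995.4635
6. ⊥bis P4·P5 via (20.845,34.435): [(32.0549, 79.8124) (25.8868, 28.3001) (43, 9.9776) (43, 93) (36.3508, 93)]  |A|=995.4635
7. canonical 5-gon: [(32.0549, 79.8124) (25.8868, 28.3001) (43, 9.9776) (43, 93) (36.3508, 93)]
8. shoelace: 995.4635

Area of P4's cell: 995.4635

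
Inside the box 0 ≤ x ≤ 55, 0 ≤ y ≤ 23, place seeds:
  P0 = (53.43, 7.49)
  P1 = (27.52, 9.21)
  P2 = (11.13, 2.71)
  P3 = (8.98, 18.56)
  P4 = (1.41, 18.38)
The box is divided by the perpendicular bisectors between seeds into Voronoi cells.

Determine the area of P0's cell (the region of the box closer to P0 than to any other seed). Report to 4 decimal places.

Area of P0's cell: 329.2655

1. box [0,55]×[0,23]: [(0, 0) (55, 0) (55, 23) (0, 23)]
2. ⊥bis P0·P1 via (40.475,8.35): [(39.9207, 0) (55, 0) (55, 23) (41.4475, 23)]  |A|=329.2655
3. ⊥bis P0·P2 via (32.28,5.1): [(39.9207, 0) (55, 0) (55, 23) (41.4475, 23)]  |A|=329.2655
4. ⊥bis P0·P3 via (31.205,13.025): [(39.9207, 0) (55, 0) (55, 23) (41.4475, 23)]  |A|=329.2655
5. ⊥bis P0·P4 via (27.42,12.935): [(39.9207, 0) (55, 0) (55, 23) (41.4475, 23)]  |A|=329.2655
6. canonical 4-gon: [(39.9207, 0) (55, 0) (55, 23) (41.4475, 23)]
7. shoelace: 329.2655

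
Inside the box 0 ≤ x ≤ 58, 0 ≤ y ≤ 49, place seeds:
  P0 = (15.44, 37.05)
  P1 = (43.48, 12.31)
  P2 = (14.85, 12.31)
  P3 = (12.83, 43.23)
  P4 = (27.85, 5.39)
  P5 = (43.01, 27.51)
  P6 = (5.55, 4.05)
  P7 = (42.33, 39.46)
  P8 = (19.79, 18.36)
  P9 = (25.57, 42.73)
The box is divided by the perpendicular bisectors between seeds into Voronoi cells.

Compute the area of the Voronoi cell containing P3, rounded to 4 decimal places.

1. box [0,58]×[0,49]: [(0, 0) (58, 0) (58, 49) (0, 49)]
2. ⊥bis P3·P0 via (14.135,40.14): [(0, 34.1704) (35.1139, 49) (0, 49)]  |A|=260.3628
3. ⊥bis P3·P1 via (28.155,27.77): [(0, 34.1704) (35.1139, 49) (0, 49)]  |A|=260.3628
4. ⊥bis P3·P2 via (13.84,27.77): [(0, 34.1704) (35.1139, 49) (0, 49)]  |A|=260.3628
5. ⊥bis P3·P4 via (20.34,24.31): [(0, 34.1704) (35.1139, 49) (0, 49)]  |A|=260.3628
6. ⊥bis P3·P5 via (27.92,35.37): [(0, 34.1704) (34.9929, 48.9489) (35.0195, 49) (0, 49)]  |A|=260.3604
7. ⊥bis P3·P6 via (9.19,23.64): [(0, 34.1704) (34.9929, 48.9489) (35.0195, 49) (0, 49)]  |A|=260.3604
8. ⊥bis P3·P7 via (27.58,41.345): [(0, 34.1704) (28.1843, 46.0734) (28.5583, 49) (0, 49)]  |A|=250.7702
9. ⊥bis P3·P8 via (16.31,30.795): [(0, 34.1704) (28.1843, 46.0734) (28.5583, 49) (0, 49)]  |A|=250.7702
10. ⊥bis P3·P9 via (19.2,42.98): [(0, 34.1704) (19.172, 42.2673) (19.4363, 49) (0, 49)]  |A|=207.5865
11. canonical 4-gon: [(0, 34.1704) (19.172, 42.2673) (19.4363, 49) (0, 49)]
12. shoelace: 207.5865

Area of P3's cell: 207.5865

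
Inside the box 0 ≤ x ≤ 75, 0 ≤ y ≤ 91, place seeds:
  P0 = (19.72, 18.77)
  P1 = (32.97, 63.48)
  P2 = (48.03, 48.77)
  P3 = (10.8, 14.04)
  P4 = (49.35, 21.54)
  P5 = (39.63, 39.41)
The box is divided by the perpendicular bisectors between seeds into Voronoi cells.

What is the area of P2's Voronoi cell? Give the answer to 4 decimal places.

Area of P2's cell: 1258.5626

1. box [0,75]×[0,91]: [(0, 0) (75, 0) (75, 91) (0, 91)]
2. ⊥bis P2·P0 via (33.875,33.77): [(0, 65.7367) (69.6609, 0) (75, 0) (75, 91) (0, 91)]  |A|=4535.3595
3. ⊥bis P2·P1 via (40.5,56.125): [(25.96, 41.2391) (69.6609, 0) (75, 0) (75, 91) (74.5645, 91)]  |A|=2352.2428
4. ⊥bis P2·P3 via (29.415,31.405): [(25.96, 41.2391) (69.6609, 0) (75, 0) (75, 91) (74.5645, 91)]  |A|=2352.2428
5. ⊥bis P2·P4 via (48.69,35.155): [(25.96, 41.2391) (33.2029, 34.4042) (75, 36.4304) (75, 91) (74.5645, 91)]  |A|=1499.0569
6. ⊥bis P2·P5 via (43.83,44.09): [(35.7913, 51.3042) (53.525, 35.3894) (75, 36.4304) (75, 91) (74.5645, 91)]  |A|=1258.5626
7. canonical 5-gon: [(35.7913, 51.3042) (53.525, 35.3894) (75, 36.4304) (75, 91) (74.5645, 91)]
8. shoelace: 1258.5626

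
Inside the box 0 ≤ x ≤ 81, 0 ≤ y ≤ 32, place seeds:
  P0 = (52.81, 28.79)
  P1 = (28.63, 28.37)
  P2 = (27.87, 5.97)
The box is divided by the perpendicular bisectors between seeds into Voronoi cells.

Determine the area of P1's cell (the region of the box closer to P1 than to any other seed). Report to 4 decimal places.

1. box [0,81]×[0,32]: [(0, 0) (81, 0) (81, 32) (0, 32)]
2. ⊥bis P1·P0 via (40.72,28.58): [(0, 0) (41.2164, 0) (40.6606, 32) (0, 32)]  |A|=1310.0324
3. ⊥bis P1·P2 via (28.25,17.17): [(0, 18.1285) (40.9257, 16.7399) (40.6606, 32) (0, 32)]  |A|=594.0922
4. canonical 4-gon: [(0, 18.1285) (40.9257, 16.7399) (40.6606, 32) (0, 32)]
5. shoelace: 594.0922

Area of P1's cell: 594.0922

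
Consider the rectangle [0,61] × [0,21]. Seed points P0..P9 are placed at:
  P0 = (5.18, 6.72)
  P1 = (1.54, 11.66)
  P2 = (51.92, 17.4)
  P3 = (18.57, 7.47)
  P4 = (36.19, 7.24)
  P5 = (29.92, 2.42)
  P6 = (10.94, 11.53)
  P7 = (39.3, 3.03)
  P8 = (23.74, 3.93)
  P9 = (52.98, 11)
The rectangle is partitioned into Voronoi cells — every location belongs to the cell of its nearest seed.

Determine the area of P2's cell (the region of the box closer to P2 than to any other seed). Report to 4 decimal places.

1. box [0,61]×[0,21]: [(0, 0) (61, 0) (61, 21) (0, 21)]
2. ⊥bis P2·P0 via (28.55,12.06): [(31.3057, 0) (61, 0) (61, 21) (26.5072, 21)]  |A|=673.9644
3. ⊥bis P2·P1 via (26.73,14.53): [(31.3057, 0) (61, 0) (61, 21) (26.5072, 21)]  |A|=673.9644
4. ⊥bis P2·P3 via (35.245,12.435): [(38.9475, 0) (61, 0) (61, 21) (32.6948, 21)]  |A|=528.7559
5. ⊥bis P2·P4 via (44.055,12.32): [(52.0125, 0) (61, 0) (61, 21) (38.4486, 21)]  |A|=331.1587
6. ⊥bis P2·P5 via (40.92,9.91): [(52.0125, 0) (61, 0) (61, 21) (38.4486, 21)]  |A|=331.1587
7. ⊥bis P2·P6 via (31.43,14.465): [(52.0125, 0) (61, 0) (61, 21) (38.4486, 21)]  |A|=331.1587
8. ⊥bis P2·P7 via (45.61,10.215): [(45.1585, 10.6115) (57.2415, 0) (61, 0) (61, 21) (38.4486, 21)]  |A|=303.4149
9. ⊥bis P2·P8 via (37.83,10.665): [(45.1585, 10.6115) (57.2415, 0) (61, 0) (61, 21) (38.4486, 21)]  |A|=303.4149
10. ⊥bis P2·P9 via (52.45,14.2): [(43.7693, 12.7623) (61, 15.6161) (61, 21) (38.4486, 21)]  |A|=139.2704
11. canonical 4-gon: [(43.7693, 12.7623) (61, 15.6161) (61, 21) (38.4486, 21)]
12. shoelace: 139.2704

Area of P2's cell: 139.2704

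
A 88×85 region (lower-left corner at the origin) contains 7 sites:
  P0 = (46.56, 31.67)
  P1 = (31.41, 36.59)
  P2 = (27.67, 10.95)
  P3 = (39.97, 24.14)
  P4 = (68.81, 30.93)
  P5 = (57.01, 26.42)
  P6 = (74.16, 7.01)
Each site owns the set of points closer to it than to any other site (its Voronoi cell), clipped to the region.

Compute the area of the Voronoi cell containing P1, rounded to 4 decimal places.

1. box [0,88]×[0,85]: [(0, 0) (88, 0) (88, 85) (0, 85)]
2. ⊥bis P1·P0 via (38.985,34.13): [(0, 0) (27.9012, 0) (55.5052, 85) (0, 85)]  |A|=3544.7701
3. ⊥bis P1·P2 via (29.54,23.77): [(0, 28.0789) (35.3456, 22.9232) (55.5052, 85) (0, 85)]  |A|=2728.7465
4. ⊥bis P1·P3 via (35.69,30.365): [(0, 28.0789) (26.7004, 24.1842) (38.358, 32.1994) (55.5052, 85) (0, 85)]  |A|=2686.7498
5. ⊥bis P1·P4 via (50.11,33.76): [(0, 28.0789) (26.7004, 24.1842) (38.358, 32.1994) (55.5052, 85) (0, 85)]  |A|=2686.7498
6. ⊥bis P1·P5 via (44.21,31.505): [(0, 28.0789) (26.7004, 24.1842) (38.358, 32.1994) (55.5052, 85) (0, 85)]  |A|=2686.7498
7. ⊥bis P1·P6 via (52.785,21.8): [(0, 28.0789) (26.7004, 24.1842) (38.358, 32.1994) (55.5052, 85) (0, 85)]  |A|=2686.7498
8. canonical 5-gon: [(0, 28.0789) (26.7004, 24.1842) (38.358, 32.1994) (55.5052, 85) (0, 85)]
9. shoelace: 2686.7498

Area of P1's cell: 2686.7498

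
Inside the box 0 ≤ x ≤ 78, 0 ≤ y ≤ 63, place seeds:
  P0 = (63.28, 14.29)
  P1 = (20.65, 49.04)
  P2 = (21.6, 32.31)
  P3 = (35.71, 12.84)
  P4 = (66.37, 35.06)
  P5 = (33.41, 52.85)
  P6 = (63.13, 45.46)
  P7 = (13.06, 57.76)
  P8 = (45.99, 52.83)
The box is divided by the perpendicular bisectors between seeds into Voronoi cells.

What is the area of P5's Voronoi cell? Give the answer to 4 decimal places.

1. box [0,78]×[0,63]: [(0, 0) (78, 0) (78, 63) (0, 63)]
2. ⊥bis P5·P0 via (48.345,33.57): [(0, 0) (5.0086, 0) (78, 56.5419) (78, 63) (0, 63)]  |A|=2850.4644
3. ⊥bis P5·P1 via (27.03,50.945): [(35.2474, 23.4241) (78, 56.5419) (78, 63) (23.4305, 63)]  |A|=1217.8683
4. ⊥bis P5·P2 via (27.505,42.58): [(29.9469, 41.1759) (46.1425, 31.8639) (78, 56.5419) (78, 63) (23.4305, 63)]  |A|=1098.7972
5. ⊥bis P5·P3 via (34.56,32.845): [(29.9469, 41.1759) (43.5385, 33.3611) (48.439, 33.6428) (78, 56.5419) (78, 63) (23.4305, 63)]  |A|=1094.7617
6. ⊥bis P5·P4 via (49.89,43.955): [(29.9469, 41.1759) (43.5385, 33.3611) (44.1923, 33.3987) (60.1694, 63) (23.4305, 63)]  |A|=676.6759
7. ⊥bis P5·P6 via (48.27,49.155): [(29.9469, 41.1759) (43.5385, 33.3611) (44.1923, 33.3987) (44.4887, 33.9478) (51.7126, 63) (23.4305, 63)]  |A|=553.8312
8. ⊥bis P5·P7 via (23.235,55.305): [(24.3492, 59.9231) (29.9469, 41.1759) (43.5385, 33.3611) (44.1923, 33.3987) (44.4887, 33.9478) (51.7126, 63) (25.0916, 63)]  |A|=551.2756
9. ⊥bis P5·P8 via (39.7,52.84): [(24.3492, 59.9231) (29.9469, 41.1759) (39.6726, 35.5839) (39.7162, 63) (25.0916, 63)]  |A|=308.5949
10. canonical 5-gon: [(24.3492, 59.9231) (29.9469, 41.1759) (39.6726, 35.5839) (39.7162, 63) (25.0916, 63)]
11. shoelace: 308.5949

Area of P5's cell: 308.5949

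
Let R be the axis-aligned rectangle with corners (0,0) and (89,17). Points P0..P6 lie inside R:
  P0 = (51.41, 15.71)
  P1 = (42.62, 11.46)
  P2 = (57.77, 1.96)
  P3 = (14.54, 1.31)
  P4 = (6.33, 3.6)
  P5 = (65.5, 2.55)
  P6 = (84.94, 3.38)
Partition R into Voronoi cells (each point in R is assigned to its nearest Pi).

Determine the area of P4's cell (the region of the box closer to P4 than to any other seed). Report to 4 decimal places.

Area of P4's cell: 206.0590

1. box [0,89]×[0,17]: [(0, 0) (89, 0) (89, 17) (0, 17)]
2. ⊥bis P4·P0 via (28.87,9.655): [(0, 0) (31.4637, 0) (26.8969, 17) (0, 17)]  |A|=496.0646
3. ⊥bis P4·P1 via (24.475,7.53): [(0, 0) (26.1059, 0) (22.4239, 17) (0, 17)]  |A|=412.5035
4. ⊥bis P4·P2 via (32.05,2.78): [(0, 0) (26.1059, 0) (22.4239, 17) (0, 17)]  |A|=412.5035
5. ⊥bis P4·P3 via (10.435,2.455): [(0, 0) (9.7502, 0) (14.492, 17) (0, 17)]  |A|=206.059
6. ⊥bis P4·P5 via (35.915,3.075): [(0, 0) (9.7502, 0) (14.492, 17) (0, 17)]  |A|=206.059
7. ⊥bis P4·P6 via (45.635,3.49): [(0, 0) (9.7502, 0) (14.492, 17) (0, 17)]  |A|=206.059
8. canonical 4-gon: [(0, 0) (9.7502, 0) (14.492, 17) (0, 17)]
9. shoelace: 206.059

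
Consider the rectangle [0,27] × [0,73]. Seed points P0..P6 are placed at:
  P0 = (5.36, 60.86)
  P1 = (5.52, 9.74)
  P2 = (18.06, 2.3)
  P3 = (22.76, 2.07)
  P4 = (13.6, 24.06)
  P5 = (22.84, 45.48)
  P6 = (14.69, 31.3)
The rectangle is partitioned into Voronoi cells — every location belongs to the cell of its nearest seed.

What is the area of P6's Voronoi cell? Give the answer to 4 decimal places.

1. box [0,27]×[0,73]: [(0, 0) (27, 0) (27, 73) (0, 73)]
2. ⊥bis P6·P0 via (10.025,46.08): [(0, 42.9158) (0, 0) (27, 0) (27, 51.4378)]  |A|=1273.7739
3. ⊥bis P6·P1 via (10.105,20.52): [(0, 42.9158) (0, 24.8179) (27, 13.3341) (27, 51.4378)]  |A|=758.7213
4. ⊥bis P6·P2 via (16.375,16.8): [(0, 42.9158) (0, 24.8179) (18.3199, 17.026) (27, 18.0347) (27, 51.4378)]  |A|=738.3206
5. ⊥bis P6·P3 via (18.725,16.685): [(0, 42.9158) (0, 24.8179) (18.3199, 17.026) (21.1524, 17.3552) (27, 18.9696) (27, 51.4378)]  |A|=735.5871
6. ⊥bis P6·P4 via (14.145,27.68): [(0, 42.9158) (0, 29.8096) (27, 25.7446) (27, 51.4378)]  |A|=523.792
7. ⊥bis P6·P5 via (18.765,38.39): [(7.03, 45.1347) (0, 42.9158) (0, 29.8096) (27, 25.7446) (27, 33.6569)]  |A|=346.2501
8. canonical 5-gon: [(7.03, 45.1347) (0, 42.9158) (0, 29.8096) (27, 25.7446) (27, 33.6569)]
9. shoelace: 346.2501

Area of P6's cell: 346.2501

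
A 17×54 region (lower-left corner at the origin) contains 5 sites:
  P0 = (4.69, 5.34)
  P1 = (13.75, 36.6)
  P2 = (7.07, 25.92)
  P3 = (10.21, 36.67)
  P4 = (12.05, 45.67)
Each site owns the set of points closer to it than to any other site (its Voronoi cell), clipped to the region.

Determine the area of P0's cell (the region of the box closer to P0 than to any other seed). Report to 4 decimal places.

Area of P0's cell: 260.5591

1. box [0,17]×[0,54]: [(0, 0) (17, 0) (17, 54) (0, 54)]
2. ⊥bis P0·P1 via (9.22,20.97): [(0, 23.6422) (0, 0) (17, 0) (17, 18.7151)]  |A|=360.0375
3. ⊥bis P0·P2 via (5.88,15.63): [(0, 16.31) (0, 0) (17, 0) (17, 14.344)]  |A|=260.5591
4. ⊥bis P0·P3 via (7.45,21.005): [(0, 16.31) (0, 0) (17, 0) (17, 14.344)]  |A|=260.5591
5. ⊥bis P0·P4 via (8.37,25.505): [(0, 16.31) (0, 0) (17, 0) (17, 14.344)]  |A|=260.5591
6. canonical 4-gon: [(0, 16.31) (0, 0) (17, 0) (17, 14.344)]
7. shoelace: 260.5591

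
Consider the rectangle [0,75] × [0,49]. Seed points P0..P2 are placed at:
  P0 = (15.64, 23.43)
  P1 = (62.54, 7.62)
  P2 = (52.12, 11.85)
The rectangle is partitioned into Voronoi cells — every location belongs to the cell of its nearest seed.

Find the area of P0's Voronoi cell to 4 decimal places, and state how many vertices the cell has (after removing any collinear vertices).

1. box [0,75]×[0,49]: [(0, 0) (75, 0) (75, 49) (0, 49)]
2. ⊥bis P0·P1 via (39.09,15.525): [(0, 0) (33.8565, 0) (50.3744, 49) (0, 49)]  |A|=2063.6582
3. ⊥bis P0·P2 via (33.88,17.64): [(0, 0) (28.2805, 0) (43.8347, 49) (0, 49)]  |A|=1766.8223
4. canonical 4-gon: [(0, 0) (28.2805, 0) (43.8347, 49) (0, 49)]
5. shoelace: 1766.8223

Area of P0's cell: 1766.8223 (4 vertices)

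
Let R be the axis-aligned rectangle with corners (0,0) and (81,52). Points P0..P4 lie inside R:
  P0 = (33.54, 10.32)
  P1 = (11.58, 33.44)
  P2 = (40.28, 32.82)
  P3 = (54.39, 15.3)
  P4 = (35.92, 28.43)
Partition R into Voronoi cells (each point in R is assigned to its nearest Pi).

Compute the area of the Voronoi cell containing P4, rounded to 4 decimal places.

1. box [0,81]×[0,52]: [(0, 0) (81, 0) (81, 52) (0, 52)]
2. ⊥bis P4·P0 via (34.73,19.375): [(0, 23.9392) (81, 13.2942) (81, 52) (0, 52)]  |A|=2704.0463
3. ⊥bis P4·P1 via (23.75,30.935): [(21.7224, 21.0844) (81, 13.2942) (81, 52) (28.0859, 52)]  |A|=1965.1264
4. ⊥bis P4·P2 via (38.1,30.625): [(26.1326, 42.5106) (21.7224, 21.0844) (51.6688, 17.1489)]  |A|=329.4958
5. ⊥bis P4·P3 via (45.155,21.865): [(45.8855, 22.8927) (26.1326, 42.5106) (21.7224, 21.0844) (42.6454, 18.3348)]  |A|=307.0109
6. canonical 4-gon: [(45.8855, 22.8927) (26.1326, 42.5106) (21.7224, 21.0844) (42.6454, 18.3348)]
7. shoelace: 307.0109

Area of P4's cell: 307.0109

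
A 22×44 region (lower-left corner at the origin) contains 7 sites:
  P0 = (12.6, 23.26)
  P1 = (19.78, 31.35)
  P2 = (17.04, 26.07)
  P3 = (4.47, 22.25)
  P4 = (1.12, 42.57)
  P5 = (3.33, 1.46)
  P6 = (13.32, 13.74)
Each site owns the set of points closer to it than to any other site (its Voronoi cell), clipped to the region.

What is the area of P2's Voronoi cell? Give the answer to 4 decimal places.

Area of P2's cell: 78.2015

1. box [0,22]×[0,44]: [(0, 0) (22, 0) (22, 44) (0, 44)]
2. ⊥bis P2·P0 via (14.82,24.665): [(22, 13.3201) (22, 44) (2.5832, 44)]  |A|=297.8527
3. ⊥bis P2·P1 via (18.41,28.71): [(9.2524, 33.4623) (22, 13.3201) (22, 26.847)]  |A|=86.2181
4. ⊥bis P2·P3 via (10.755,24.16): [(9.2524, 33.4623) (22, 13.3201) (22, 26.847)]  |A|=86.2181
5. ⊥bis P2·P4 via (9.08,34.32): [(9.2524, 33.4623) (22, 13.3201) (22, 26.847)]  |A|=86.2181
6. ⊥bis P2·P5 via (10.185,13.765): [(9.2524, 33.4623) (22, 13.3201) (22, 26.847)]  |A|=86.2181
7. ⊥bis P2·P6 via (15.18,19.905): [(9.2524, 33.4623) (18.4585, 18.9159) (22, 17.8474) (22, 26.847)]  |A|=78.2015
8. canonical 4-gon: [(9.2524, 33.4623) (18.4585, 18.9159) (22, 17.8474) (22, 26.847)]
9. shoelace: 78.2015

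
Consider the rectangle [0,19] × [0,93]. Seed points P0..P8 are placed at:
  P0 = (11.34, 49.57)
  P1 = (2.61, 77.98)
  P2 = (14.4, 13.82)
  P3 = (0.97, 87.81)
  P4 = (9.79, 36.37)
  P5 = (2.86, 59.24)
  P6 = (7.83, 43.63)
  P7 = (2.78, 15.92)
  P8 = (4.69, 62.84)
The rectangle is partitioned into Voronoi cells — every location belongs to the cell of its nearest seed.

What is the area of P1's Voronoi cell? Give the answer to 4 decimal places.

1. box [0,19]×[0,93]: [(0, 0) (19, 0) (19, 93) (0, 93)]
2. ⊥bis P1·P0 via (6.975,63.775): [(0, 61.6317) (19, 67.4701) (19, 93) (0, 93)]  |A|=540.5329
3. ⊥bis P1·P2 via (8.505,45.9): [(0, 61.6317) (19, 67.4701) (19, 93) (0, 93)]  |A|=540.5329
4. ⊥bis P1·P3 via (1.79,82.895): [(0, 82.5964) (0, 61.6317) (19, 67.4701) (19, 85.7663)]  |A|=372.9778
5. ⊥bis P1·P4 via (6.2,57.175): [(0, 82.5964) (0, 61.6317) (19, 67.4701) (19, 85.7663)]  |A|=372.9778
6. ⊥bis P1·P5 via (2.735,68.61): [(0, 82.5964) (0, 68.5735) (19, 68.827) (19, 85.7663)]  |A|=294.1401
7. ⊥bis P1·P6 via (5.22,60.805): [(0, 82.5964) (0, 68.5735) (19, 68.827) (19, 85.7663)]  |A|=294.1401
8. ⊥bis P1·P7 via (2.695,46.95): [(0, 82.5964) (0, 68.5735) (19, 68.827) (19, 85.7663)]  |A|=294.1401
9. ⊥bis P1·P8 via (3.65,70.41): [(0, 82.5964) (0, 69.9085) (19, 72.5189) (19, 85.7663)]  |A|=246.3846
10. canonical 4-gon: [(0, 82.5964) (0, 69.9085) (19, 72.5189) (19, 85.7663)]
11. shoelace: 246.3846

Area of P1's cell: 246.3846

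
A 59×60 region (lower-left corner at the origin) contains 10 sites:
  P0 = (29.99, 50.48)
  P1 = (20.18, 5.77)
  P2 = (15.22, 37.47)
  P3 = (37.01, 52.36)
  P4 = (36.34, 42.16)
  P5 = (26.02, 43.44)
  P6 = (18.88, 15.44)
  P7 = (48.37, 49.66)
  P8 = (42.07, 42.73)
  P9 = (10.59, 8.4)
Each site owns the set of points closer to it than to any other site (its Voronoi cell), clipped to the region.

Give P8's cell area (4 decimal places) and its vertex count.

1. box [0,59]×[0,60]: [(0, 0) (59, 0) (59, 60) (0, 60)]
2. ⊥bis P8·P0 via (36.03,46.605): [(6.1303, 0) (59, 0) (59, 60) (44.6236, 60)]  |A|=2017.3825
3. ⊥bis P8·P1 via (31.125,24.25): [(24.2864, 28.3002) (59, 7.7407) (59, 60) (44.6236, 60)]  |A|=1134.9166
4. ⊥bis P8·P2 via (28.645,40.1): [(29.3963, 36.265) (31.8321, 23.8312) (59, 7.7407) (59, 60) (44.6236, 60)]  |A|=1093.449
5. ⊥bis P8·P3 via (39.54,47.545): [(35.1548, 45.2408) (29.3963, 36.265) (31.8321, 23.8312) (59, 7.7407) (59, 57.7701)]  |A|=960.7712
6. ⊥bis P8·P4 via (39.205,42.445): [(38.7395, 47.1244) (41.6341, 18.0258) (59, 7.7407) (59, 57.7701)]  |A|=744.5849
7. ⊥bis P8·P5 via (34.045,43.085): [(38.7395, 47.1244) (41.6341, 18.0258) (59, 7.7407) (59, 57.7701)]  |A|=744.5849
8. ⊥bis P8·P6 via (30.475,29.085): [(38.7395, 47.1244) (41.4628, 19.748) (47.7567, 14.3997) (59, 7.7407) (59, 57.7701)]  |A|=739.6236
9. ⊥bis P8·P7 via (45.22,46.195): [(42.1985, 48.9419) (38.7395, 47.1244) (41.4628, 19.748) (47.7567, 14.3997) (59, 7.7407) (59, 33.6677)]  |A|=537.1452
10. ⊥bis P8·P9 via (26.33,25.565): [(42.1985, 48.9419) (38.7395, 47.1244) (41.4628, 19.748) (47.7567, 14.3997) (59, 7.7407) (59, 33.6677)]  |A|=537.1452
11. canonical 6-gon: [(42.1985, 48.9419) (38.7395, 47.1244) (41.4628, 19.748) (47.7567, 14.3997) (59, 7.7407) (59, 33.6677)]
12. shoelace: 537.1452

Area of P8's cell: 537.1452 (6 vertices)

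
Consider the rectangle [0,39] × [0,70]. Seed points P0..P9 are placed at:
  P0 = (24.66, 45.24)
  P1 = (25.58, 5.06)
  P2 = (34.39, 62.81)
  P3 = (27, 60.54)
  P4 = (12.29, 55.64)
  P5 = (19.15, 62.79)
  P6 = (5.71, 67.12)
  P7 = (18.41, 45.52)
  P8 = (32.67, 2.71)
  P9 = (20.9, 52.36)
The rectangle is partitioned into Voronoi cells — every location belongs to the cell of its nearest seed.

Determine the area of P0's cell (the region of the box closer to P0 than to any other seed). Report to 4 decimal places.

1. box [0,39]×[0,70]: [(0, 0) (39, 0) (39, 70) (0, 70)]
2. ⊥bis P0·P1 via (25.12,25.15): [(0, 24.5748) (39, 25.4678) (39, 70) (0, 70)]  |A|=1754.1686
3. ⊥bis P0·P2 via (29.525,54.025): [(0, 24.5748) (39, 25.4678) (39, 48.7779) (0.6781, 70) (0, 70)]  |A|=1347.5323
4. ⊥bis P0·P3 via (25.83,52.89): [(0, 56.8405) (0, 24.5748) (39, 25.4678) (39, 48.7779) (33.7663, 51.6762)]  |A|=1119.1454
5. ⊥bis P0·P4 via (18.475,50.44): [(21.1381, 53.6076) (0, 28.4654) (0, 24.5748) (39, 25.4678) (39, 48.7779) (33.7663, 51.6762)]  |A|=819.2476
6. ⊥bis P0·P5 via (21.905,54.015): [(21.1381, 53.6076) (0, 28.4654) (0, 24.5748) (39, 25.4678) (39, 48.7779) (33.7663, 51.6762)]  |A|=819.2476
7. ⊥bis P0·P6 via (15.185,56.18): [(21.1381, 53.6076) (0, 28.4654) (0, 24.5748) (39, 25.4678) (39, 48.7779) (33.7663, 51.6762)]  |A|=819.2476
8. ⊥bis P0·P7 via (21.535,45.38): [(21.8984, 53.4913) (20.6241, 25.0471) (39, 25.4678) (39, 48.7779) (33.7663, 51.6762)]  |A|=472.8452
9. ⊥bis P0·P8 via (28.665,23.975): [(21.8984, 53.4913) (20.6241, 25.0471) (36.2579, 25.405) (39, 25.9215) (39, 48.7779) (33.7663, 51.6762)]  |A|=472.2232
10. ⊥bis P0·P9 via (22.78,48.8): [(29.4705, 52.3332) (21.6618, 48.2095) (20.6241, 25.0471) (36.2579, 25.405) (39, 25.9215) (39, 48.7779) (33.7663, 51.6762)]  |A|=452.0887
11. canonical 7-gon: [(29.4705, 52.3332) (21.6618, 48.2095) (20.6241, 25.0471) (36.2579, 25.405) (39, 25.9215) (39, 48.7779) (33.7663, 51.6762)]
12. shoelace: 452.0887

Area of P0's cell: 452.0887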